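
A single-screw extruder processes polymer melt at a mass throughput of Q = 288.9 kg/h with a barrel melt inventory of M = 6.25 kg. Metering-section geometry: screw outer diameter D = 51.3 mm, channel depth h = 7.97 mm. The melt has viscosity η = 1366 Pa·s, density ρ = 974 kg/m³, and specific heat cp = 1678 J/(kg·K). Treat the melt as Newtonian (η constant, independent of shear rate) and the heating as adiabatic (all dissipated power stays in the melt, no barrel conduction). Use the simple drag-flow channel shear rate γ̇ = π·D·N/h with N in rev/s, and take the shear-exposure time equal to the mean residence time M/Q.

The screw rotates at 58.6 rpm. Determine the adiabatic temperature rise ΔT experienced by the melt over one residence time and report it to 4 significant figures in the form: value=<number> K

Throughput in SI: Q_s = 288.9 kg/h ÷ 3600 s/h = 0.08025 kg/s
t_res = M / Q_s = 6.25 / 0.08025 = 77.8816 s
Geometry in metres: D = 51.3 mm → 0.0513 m, h = 7.97 mm → 0.00797 m; screw speed N = 58.6 rpm = 0.976667 rev/s
γ̇ = π·D·N / h = π · 0.0513 · 0.976667 / 0.00797 = 19.7495 s⁻¹
ΔT = η·γ̇²·t_res / (ρ·cp) = 1366 · (19.7495)² · 77.8816 / (974 · 1678) = 25.389 K

value=25.39 K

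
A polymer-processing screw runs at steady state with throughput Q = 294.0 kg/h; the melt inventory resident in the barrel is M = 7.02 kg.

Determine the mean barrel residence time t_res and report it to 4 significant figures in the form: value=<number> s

value=85.96 s

Convert throughput: Q = 294.0 kg/h = 294.0/3600 = 0.0816667 kg/s
t_res = M / Q_s = 7.02 ÷ 0.0816667 = 85.9592 s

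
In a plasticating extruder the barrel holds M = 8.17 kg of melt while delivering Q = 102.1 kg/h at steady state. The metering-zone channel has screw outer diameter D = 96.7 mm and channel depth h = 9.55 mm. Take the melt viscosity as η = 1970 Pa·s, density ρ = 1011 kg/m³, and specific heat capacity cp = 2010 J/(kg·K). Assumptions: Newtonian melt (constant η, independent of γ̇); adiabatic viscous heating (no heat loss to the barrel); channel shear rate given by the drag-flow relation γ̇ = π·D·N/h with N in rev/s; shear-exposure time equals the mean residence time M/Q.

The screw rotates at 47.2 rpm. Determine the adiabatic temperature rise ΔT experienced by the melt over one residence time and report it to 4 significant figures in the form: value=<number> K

value=174.9 K

Q_s = Q / 3600 = 102.1 / 3600 = 0.0283611 kg/s
t_res = M / Q_s = 8.17 / 0.0283611 = 288.071 s
Convert to SI: D = 0.0967 m, h = 0.00955 m, N = 47.2/60 = 0.786667 rev/s
γ̇ = π·D·N / h = π · 0.0967 · 0.786667 / 0.00955 = 25.0244 s⁻¹
ΔT = η·γ̇²·t_res/(ρ·cp) = [1970 × 25.0244² × 288.071] / [1011 × 2010] = 174.882 K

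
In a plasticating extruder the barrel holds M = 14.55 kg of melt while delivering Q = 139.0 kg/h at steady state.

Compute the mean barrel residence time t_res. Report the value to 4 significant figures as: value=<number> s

value=376.8 s

Throughput in SI: Q_s = 139.0 kg/h ÷ 3600 s/h = 0.0386111 kg/s
t_res = M / Q_s = 14.55 ÷ 0.0386111 = 376.835 s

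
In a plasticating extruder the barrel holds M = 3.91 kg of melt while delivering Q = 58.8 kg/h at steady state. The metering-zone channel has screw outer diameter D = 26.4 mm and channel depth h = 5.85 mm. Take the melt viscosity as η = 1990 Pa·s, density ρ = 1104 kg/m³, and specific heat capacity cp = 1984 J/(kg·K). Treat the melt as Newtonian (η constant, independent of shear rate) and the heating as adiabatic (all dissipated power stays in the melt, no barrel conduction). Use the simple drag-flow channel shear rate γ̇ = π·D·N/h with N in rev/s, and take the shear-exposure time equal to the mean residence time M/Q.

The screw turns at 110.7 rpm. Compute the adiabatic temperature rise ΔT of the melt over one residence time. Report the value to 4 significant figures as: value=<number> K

Throughput in SI: Q_s = 58.8 kg/h ÷ 3600 s/h = 0.0163333 kg/s
t_res = M / Q_s = 3.91 / 0.0163333 = 239.388 s
D = 26.4 mm = 0.0264 m;  h = 5.85 mm = 0.00585 m;  N = 110.7 rpm / 60 = 1.845 rev/s
γ̇ = π·D·N / h = π · 0.0264 · 1.845 / 0.00585 = 26.1574 s⁻¹
ΔT = η·γ̇²·t_res/(ρ·cp) = [1990 × 26.1574² × 239.388] / [1104 × 1984] = 148.81 K

value=148.8 K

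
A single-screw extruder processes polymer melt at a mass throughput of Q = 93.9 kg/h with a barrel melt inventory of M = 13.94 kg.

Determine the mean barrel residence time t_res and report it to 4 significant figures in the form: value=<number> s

Convert throughput: Q = 93.9 kg/h = 93.9/3600 = 0.0260833 kg/s
t_res = M / Q_s = 13.94 ÷ 0.0260833 = 534.441 s

value=534.4 s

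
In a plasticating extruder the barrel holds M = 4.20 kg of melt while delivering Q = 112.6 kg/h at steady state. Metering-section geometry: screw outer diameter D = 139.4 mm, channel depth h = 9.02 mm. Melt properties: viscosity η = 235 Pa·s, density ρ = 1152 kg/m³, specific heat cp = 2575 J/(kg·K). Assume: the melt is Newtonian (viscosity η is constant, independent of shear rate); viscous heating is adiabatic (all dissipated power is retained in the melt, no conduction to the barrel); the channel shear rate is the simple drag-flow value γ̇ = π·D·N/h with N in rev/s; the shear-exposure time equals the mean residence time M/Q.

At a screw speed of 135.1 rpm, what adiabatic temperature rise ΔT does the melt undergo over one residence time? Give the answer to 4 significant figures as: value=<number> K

Throughput in SI: Q_s = 112.6 kg/h ÷ 3600 s/h = 0.0312778 kg/s
t_res = M / Q_s = 4.20 ÷ 0.0312778 = 134.281 s
Geometry in metres: D = 139.4 mm → 0.1394 m, h = 9.02 mm → 0.00902 m; screw speed N = 135.1 rpm = 2.25167 rev/s
γ̇ = π·D·N / h = π · 0.1394 · 2.25167 / 0.00902 = 109.323 s⁻¹
Adiabatic rise: ΔT = η γ̇² t_res / (ρ cp) = 235·(109.323)²·134.281 / (1152·2575) = 127.137 K

value=127.1 K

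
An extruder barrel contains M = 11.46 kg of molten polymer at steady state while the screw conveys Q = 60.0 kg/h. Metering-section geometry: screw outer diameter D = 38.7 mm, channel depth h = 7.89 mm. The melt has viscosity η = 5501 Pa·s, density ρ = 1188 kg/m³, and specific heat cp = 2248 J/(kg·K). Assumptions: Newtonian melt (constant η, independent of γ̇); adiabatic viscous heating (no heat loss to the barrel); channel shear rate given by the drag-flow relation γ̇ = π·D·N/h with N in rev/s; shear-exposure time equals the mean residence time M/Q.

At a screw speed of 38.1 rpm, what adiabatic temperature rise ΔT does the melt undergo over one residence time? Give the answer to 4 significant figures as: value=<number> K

value=135.6 K

Convert throughput: Q = 60.0 kg/h = 60.0/3600 = 0.0166667 kg/s
Mean residence time: t_res = M/Q_s = 11.46 kg / 0.0166667 kg/s = 687.6 s
Convert to SI: D = 0.0387 m, h = 0.00789 m, N = 38.1/60 = 0.635 rev/s
γ̇ = π·D·N / h = π · 0.0387 · 0.635 / 0.00789 = 9.78493 s⁻¹
ΔT = η·γ̇²·t_res/(ρ·cp) = [5501 × 9.78493² × 687.6] / [1188 × 2248] = 135.606 K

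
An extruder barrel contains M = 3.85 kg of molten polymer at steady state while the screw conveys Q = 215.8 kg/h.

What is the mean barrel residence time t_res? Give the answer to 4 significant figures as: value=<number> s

Throughput in SI: Q_s = 215.8 kg/h ÷ 3600 s/h = 0.0599444 kg/s
t_res = M / Q_s = 3.85 ÷ 0.0599444 = 64.2261 s

value=64.23 s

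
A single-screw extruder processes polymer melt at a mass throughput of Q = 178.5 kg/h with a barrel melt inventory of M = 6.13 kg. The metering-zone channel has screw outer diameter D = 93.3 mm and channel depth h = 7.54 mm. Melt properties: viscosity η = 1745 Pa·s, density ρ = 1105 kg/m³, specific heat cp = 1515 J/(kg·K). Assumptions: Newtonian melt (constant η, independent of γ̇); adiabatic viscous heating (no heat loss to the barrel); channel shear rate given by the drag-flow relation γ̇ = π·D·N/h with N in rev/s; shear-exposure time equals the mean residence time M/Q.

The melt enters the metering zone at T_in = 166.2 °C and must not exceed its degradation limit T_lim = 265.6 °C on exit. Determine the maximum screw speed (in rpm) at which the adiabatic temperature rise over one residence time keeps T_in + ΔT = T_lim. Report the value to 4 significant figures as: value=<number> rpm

value=42.87 rpm

Throughput in SI: Q_s = 178.5 kg/h ÷ 3600 s/h = 0.0495833 kg/s
t_res = M / Q_s = 6.13 / 0.0495833 = 123.63 s
D = 93.3 mm = 0.0933 m;  h = 7.54 mm = 0.00754 m
ΔT_a = T_lim − T_in = 265.6 °C − 166.2 °C = 99.4 K
γ̇_max² = ΔT_a·ρ·cp/(η·t_res) = 99.4·1105·1515/(1745·123.63) = 771.332 s⁻²
γ̇_max = sqrt(771.332) = 27.7729 s⁻¹
Solve γ̇ = πDN/h for N: N_max = γ̇_max·h/(π·D) = 27.7729 × 0.00754 / (π × 0.0933) = 0.714431 rev/s = 42.8659 rpm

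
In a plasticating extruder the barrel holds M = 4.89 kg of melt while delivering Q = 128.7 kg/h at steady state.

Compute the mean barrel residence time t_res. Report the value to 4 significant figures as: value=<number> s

Q_s = Q / 3600 = 128.7 / 3600 = 0.03575 kg/s
Mean residence time: t_res = M/Q_s = 4.89 kg / 0.03575 kg/s = 136.783 s

value=136.8 s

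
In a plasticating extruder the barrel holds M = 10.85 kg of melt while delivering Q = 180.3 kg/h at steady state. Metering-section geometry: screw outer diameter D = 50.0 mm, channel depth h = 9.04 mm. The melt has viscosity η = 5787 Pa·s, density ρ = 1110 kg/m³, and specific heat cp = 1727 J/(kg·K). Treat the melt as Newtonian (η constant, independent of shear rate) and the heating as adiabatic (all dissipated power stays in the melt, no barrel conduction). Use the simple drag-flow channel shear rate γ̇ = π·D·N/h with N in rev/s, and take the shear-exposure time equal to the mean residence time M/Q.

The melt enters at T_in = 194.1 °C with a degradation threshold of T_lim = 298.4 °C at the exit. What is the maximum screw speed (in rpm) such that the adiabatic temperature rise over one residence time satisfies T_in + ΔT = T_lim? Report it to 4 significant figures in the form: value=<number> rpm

Q_s = Q / 3600 = 180.3 / 3600 = 0.0500833 kg/s
Mean residence time: t_res = M/Q_s = 10.85 kg / 0.0500833 kg/s = 216.639 s
D = 50.0 mm = 0.05 m;  h = 9.04 mm = 0.00904 m
ΔT_a = T_lim − T_in = 298.4 °C − 194.1 °C = 104.3 K
γ̇_max² = ΔT_a·ρ·cp/(η·t_res) = 104.3·1110·1727/(5787·216.639) = 159.481 s⁻²
Take the square root: γ̇_max = √(159.481) = 12.6286 s⁻¹
N_max = γ̇_max h / (πD) = 12.6286·0.00904/(π·0.05) = 0.726781 rev/s → ×60 = 43.6068 rpm

value=43.61 rpm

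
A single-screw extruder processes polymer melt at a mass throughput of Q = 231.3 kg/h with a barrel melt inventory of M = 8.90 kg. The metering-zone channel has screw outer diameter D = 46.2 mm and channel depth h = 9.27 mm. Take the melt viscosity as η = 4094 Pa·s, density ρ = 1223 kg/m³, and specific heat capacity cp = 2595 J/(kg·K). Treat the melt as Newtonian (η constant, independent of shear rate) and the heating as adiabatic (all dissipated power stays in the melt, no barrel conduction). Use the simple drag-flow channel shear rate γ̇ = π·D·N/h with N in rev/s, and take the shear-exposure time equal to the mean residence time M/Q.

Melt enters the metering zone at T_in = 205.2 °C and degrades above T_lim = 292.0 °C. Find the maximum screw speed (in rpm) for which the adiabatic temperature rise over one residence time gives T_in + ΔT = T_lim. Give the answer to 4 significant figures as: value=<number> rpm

Convert throughput: Q = 231.3 kg/h = 231.3/3600 = 0.06425 kg/s
t_res = M / Q_s = 8.90 / 0.06425 = 138.521 s
Convert to metres: D = 0.0462 m, h = 0.00927 m
ΔT_a = T_lim − T_in = 292.0 °C − 205.2 °C = 86.8 K
Invert ΔT = ηγ̇²t_res/(ρcp) for γ̇: γ̇_max² = ΔT_a ρ cp / (η t_res) = 86.8·1223·2595 / (4094·138.521) = 485.757 s⁻²
Take the square root: γ̇_max = √(485.757) = 22.0399 s⁻¹
N_max = γ̇_max·h / (π·D) = 22.0399 · 0.00927 / (π · 0.0462) = 1.40766 rev/s = 84.4595 rpm

value=84.46 rpm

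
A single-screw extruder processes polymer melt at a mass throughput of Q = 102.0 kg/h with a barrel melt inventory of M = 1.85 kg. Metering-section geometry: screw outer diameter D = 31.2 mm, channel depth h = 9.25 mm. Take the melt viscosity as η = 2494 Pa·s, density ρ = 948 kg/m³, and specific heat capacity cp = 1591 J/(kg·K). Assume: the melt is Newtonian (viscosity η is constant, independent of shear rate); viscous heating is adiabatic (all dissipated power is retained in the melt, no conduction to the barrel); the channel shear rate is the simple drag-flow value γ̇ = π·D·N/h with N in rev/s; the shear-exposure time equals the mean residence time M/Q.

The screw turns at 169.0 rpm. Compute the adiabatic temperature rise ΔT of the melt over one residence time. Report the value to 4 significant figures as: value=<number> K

Throughput in SI: Q_s = 102.0 kg/h ÷ 3600 s/h = 0.0283333 kg/s
t_res = M / Q_s = 1.85 / 0.0283333 = 65.2941 s
D = 31.2 mm = 0.0312 m;  h = 9.25 mm = 0.00925 m;  N = 169.0 rpm / 60 = 2.81667 rev/s
γ̇ = π D N / h = (π)(0.0312)(2.81667) / 0.00925 = 29.8468 s⁻¹
ΔT = η·γ̇²·t_res/(ρ·cp) = [2494 × 29.8468² × 65.2941] / [948 × 1591] = 96.1808 K

value=96.18 K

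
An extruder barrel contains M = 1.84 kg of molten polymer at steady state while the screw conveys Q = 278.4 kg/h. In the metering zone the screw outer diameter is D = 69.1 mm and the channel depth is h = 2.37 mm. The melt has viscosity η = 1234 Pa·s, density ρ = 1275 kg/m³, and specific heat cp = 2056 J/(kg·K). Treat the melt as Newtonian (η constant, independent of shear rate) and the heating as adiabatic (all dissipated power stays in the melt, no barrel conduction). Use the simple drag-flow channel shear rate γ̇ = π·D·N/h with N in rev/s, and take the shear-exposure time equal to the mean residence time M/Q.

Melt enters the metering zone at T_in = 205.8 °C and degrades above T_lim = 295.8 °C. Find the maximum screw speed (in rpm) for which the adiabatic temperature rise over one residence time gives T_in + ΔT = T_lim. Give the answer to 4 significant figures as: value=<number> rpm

Q_s = Q / 3600 = 278.4 / 3600 = 0.0773333 kg/s
t_res = M / Q_s = 1.84 ÷ 0.0773333 = 23.7931 s
Convert to metres: D = 0.0691 m, h = 0.00237 m
ΔT_a = T_lim − T_in = 295.8 °C − 205.8 °C = 90 K
γ̇_max² = ΔT_a·ρ·cp / (η·t_res) = [90 × 1275 × 2056] / [1234 × 23.7931] = 8035.44 s⁻²
Take the square root: γ̇_max = √(8035.44) = 89.6406 s⁻¹
N_max = γ̇_max h / (πD) = 89.6406·0.00237/(π·0.0691) = 0.978645 rev/s → ×60 = 58.7187 rpm

value=58.72 rpm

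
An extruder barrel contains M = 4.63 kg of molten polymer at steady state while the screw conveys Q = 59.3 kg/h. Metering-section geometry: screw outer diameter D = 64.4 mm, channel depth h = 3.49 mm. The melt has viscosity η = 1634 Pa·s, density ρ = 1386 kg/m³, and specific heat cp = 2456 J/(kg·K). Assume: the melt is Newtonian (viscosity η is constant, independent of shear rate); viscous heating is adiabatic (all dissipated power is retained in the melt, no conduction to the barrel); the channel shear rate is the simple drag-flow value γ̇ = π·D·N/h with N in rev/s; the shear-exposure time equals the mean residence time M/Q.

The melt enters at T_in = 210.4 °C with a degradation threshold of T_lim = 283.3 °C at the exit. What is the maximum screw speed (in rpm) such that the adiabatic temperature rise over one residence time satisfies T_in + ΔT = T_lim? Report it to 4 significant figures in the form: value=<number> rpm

value=24.06 rpm

Throughput in SI: Q_s = 59.3 kg/h ÷ 3600 s/h = 0.0164722 kg/s
Mean residence time: t_res = M/Q_s = 4.63 kg / 0.0164722 kg/s = 281.079 s
D = 64.4 mm = 0.0644 m;  h = 3.49 mm = 0.00349 m
ΔT_a = T_lim − T_in = 283.3 − 210.4 = 72.9 K
Invert ΔT = ηγ̇²t_res/(ρcp) for γ̇: γ̇_max² = ΔT_a ρ cp / (η t_res) = 72.9·1386·2456 / (1634·281.079) = 540.304 s⁻²
Take the square root: γ̇_max = √(540.304) = 23.2444 s⁻¹
N_max = γ̇_max h / (πD) = 23.2444·0.00349/(π·0.0644) = 0.400967 rev/s → ×60 = 24.058 rpm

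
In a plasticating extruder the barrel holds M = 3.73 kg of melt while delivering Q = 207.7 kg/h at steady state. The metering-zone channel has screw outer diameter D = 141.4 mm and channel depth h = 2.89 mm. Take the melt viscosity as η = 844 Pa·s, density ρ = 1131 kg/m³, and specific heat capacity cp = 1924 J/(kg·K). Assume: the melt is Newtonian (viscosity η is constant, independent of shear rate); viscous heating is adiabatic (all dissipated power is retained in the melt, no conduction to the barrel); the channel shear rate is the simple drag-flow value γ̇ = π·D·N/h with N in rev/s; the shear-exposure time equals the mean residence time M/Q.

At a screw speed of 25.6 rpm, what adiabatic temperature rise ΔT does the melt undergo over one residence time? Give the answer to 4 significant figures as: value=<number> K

Convert throughput: Q = 207.7 kg/h = 207.7/3600 = 0.0576944 kg/s
t_res = M / Q_s = 3.73 / 0.0576944 = 64.6509 s
Geometry in metres: D = 141.4 mm → 0.1414 m, h = 2.89 mm → 0.00289 m; screw speed N = 25.6 rpm = 0.426667 rev/s
γ̇ = π D N / h = (π)(0.1414)(0.426667) / 0.00289 = 65.5828 s⁻¹
ΔT = η·γ̇²·t_res / (ρ·cp) = 844 · (65.5828)² · 64.6509 / (1131 · 1924) = 107.852 K

value=107.9 K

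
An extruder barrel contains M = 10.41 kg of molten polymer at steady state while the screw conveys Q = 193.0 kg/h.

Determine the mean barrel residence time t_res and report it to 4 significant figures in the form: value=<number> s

value=194.2 s

Convert throughput: Q = 193.0 kg/h = 193.0/3600 = 0.0536111 kg/s
Mean residence time: t_res = M/Q_s = 10.41 kg / 0.0536111 kg/s = 194.176 s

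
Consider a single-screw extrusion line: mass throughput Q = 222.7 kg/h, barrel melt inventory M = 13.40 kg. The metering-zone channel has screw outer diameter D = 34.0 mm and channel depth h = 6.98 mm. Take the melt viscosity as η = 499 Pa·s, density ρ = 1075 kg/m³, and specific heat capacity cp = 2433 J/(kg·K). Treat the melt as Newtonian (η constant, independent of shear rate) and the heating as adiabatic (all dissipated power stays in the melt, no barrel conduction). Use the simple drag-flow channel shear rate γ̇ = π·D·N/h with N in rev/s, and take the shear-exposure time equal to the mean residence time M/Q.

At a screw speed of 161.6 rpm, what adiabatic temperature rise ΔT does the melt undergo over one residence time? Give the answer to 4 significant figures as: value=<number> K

Throughput in SI: Q_s = 222.7 kg/h ÷ 3600 s/h = 0.0618611 kg/s
Mean residence time: t_res = M/Q_s = 13.40 kg / 0.0618611 kg/s = 216.614 s
Geometry in metres: D = 34.0 mm → 0.034 m, h = 6.98 mm → 0.00698 m; screw speed N = 161.6 rpm = 2.69333 rev/s
γ̇ = π D N / h = (π)(0.034)(2.69333) / 0.00698 = 41.2158 s⁻¹
Adiabatic rise: ΔT = η γ̇² t_res / (ρ cp) = 499·(41.2158)²·216.614 / (1075·2433) = 70.2043 K

value=70.20 K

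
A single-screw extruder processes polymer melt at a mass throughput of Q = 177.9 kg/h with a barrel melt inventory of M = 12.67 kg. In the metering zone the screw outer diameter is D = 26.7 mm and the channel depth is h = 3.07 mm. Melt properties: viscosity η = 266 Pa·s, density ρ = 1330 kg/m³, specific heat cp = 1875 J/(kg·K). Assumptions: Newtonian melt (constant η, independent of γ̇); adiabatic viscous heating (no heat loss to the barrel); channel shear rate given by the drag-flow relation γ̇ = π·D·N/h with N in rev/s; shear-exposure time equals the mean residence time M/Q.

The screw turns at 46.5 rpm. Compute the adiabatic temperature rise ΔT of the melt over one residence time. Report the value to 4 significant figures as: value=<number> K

value=12.26 K

Convert throughput: Q = 177.9 kg/h = 177.9/3600 = 0.0494167 kg/s
t_res = M / Q_s = 12.67 ÷ 0.0494167 = 256.391 s
Geometry in metres: D = 26.7 mm → 0.0267 m, h = 3.07 mm → 0.00307 m; screw speed N = 46.5 rpm = 0.775 rev/s
γ̇ = π D N / h = (π)(0.0267)(0.775) / 0.00307 = 21.1751 s⁻¹
ΔT = η·γ̇²·t_res/(ρ·cp) = [266 × 21.1751² × 256.391] / [1330 × 1875] = 12.2626 K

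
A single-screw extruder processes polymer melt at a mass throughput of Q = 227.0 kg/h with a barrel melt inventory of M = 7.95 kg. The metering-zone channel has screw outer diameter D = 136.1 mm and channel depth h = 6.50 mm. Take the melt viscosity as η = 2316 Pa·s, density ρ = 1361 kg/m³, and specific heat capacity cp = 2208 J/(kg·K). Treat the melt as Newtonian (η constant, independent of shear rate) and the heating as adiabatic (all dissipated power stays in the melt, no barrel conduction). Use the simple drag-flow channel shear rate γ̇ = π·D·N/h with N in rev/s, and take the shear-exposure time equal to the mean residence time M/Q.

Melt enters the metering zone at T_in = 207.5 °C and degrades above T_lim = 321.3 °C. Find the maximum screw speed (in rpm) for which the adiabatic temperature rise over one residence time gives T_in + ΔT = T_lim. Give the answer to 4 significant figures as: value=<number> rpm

Q_s = Q / 3600 = 227.0 / 3600 = 0.0630556 kg/s
Mean residence time: t_res = M/Q_s = 7.95 kg / 0.0630556 kg/s = 126.079 s
Geometry in SI: D = 136.1 mm → 0.1361 m, h = 6.50 mm → 0.0065 m
ΔT_a = T_lim − T_in = 321.3 °C − 207.5 °C = 113.8 K
γ̇_max² = ΔT_a·ρ·cp / (η·t_res) = [113.8 × 1361 × 2208] / [2316 × 126.079] = 1171.16 s⁻²
γ̇_max = sqrt(1171.16) = 34.2223 s⁻¹
N_max = γ̇_max h / (πD) = 34.2223·0.0065/(π·0.1361) = 0.520252 rev/s → ×60 = 31.2151 rpm

value=31.22 rpm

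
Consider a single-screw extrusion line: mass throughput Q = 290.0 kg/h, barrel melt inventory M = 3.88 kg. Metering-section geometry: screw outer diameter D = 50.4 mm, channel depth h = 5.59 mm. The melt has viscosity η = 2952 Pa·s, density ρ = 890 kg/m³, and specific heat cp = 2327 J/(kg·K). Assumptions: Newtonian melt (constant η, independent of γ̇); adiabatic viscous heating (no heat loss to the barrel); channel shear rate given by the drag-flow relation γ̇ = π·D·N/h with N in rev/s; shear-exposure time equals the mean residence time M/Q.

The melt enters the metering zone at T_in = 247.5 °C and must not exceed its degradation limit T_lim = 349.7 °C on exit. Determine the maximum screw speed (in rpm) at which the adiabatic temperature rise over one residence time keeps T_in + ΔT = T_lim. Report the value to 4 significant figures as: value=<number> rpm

Throughput in SI: Q_s = 290.0 kg/h ÷ 3600 s/h = 0.0805556 kg/s
Mean residence time: t_res = M/Q_s = 3.88 kg / 0.0805556 kg/s = 48.1655 s
Convert to metres: D = 0.0504 m, h = 0.00559 m
ΔT_a = T_lim − T_in = 349.7 − 247.5 = 102.2 K
γ̇_max² = ΔT_a·ρ·cp / (η·t_res) = [102.2 × 890 × 2327] / [2952 × 48.1655] = 1488.62 s⁻²
Take the square root: γ̇_max = √(1488.62) = 38.5827 s⁻¹
Solve γ̇ = πDN/h for N: N_max = γ̇_max·h/(π·D) = 38.5827 × 0.00559 / (π × 0.0504) = 1.36215 rev/s = 81.7288 rpm

value=81.73 rpm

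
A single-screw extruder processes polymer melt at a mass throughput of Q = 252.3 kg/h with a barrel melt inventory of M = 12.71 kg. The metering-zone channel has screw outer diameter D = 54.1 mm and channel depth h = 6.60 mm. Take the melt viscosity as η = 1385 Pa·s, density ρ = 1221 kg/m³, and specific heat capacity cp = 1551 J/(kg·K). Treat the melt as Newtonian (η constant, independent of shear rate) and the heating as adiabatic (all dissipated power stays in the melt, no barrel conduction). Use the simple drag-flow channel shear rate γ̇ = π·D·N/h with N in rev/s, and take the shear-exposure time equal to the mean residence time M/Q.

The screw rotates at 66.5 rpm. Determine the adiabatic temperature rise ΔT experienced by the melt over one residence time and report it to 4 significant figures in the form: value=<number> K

value=108.0 K

Convert throughput: Q = 252.3 kg/h = 252.3/3600 = 0.0700833 kg/s
t_res = M / Q_s = 12.71 / 0.0700833 = 181.356 s
D = 54.1 mm = 0.0541 m;  h = 6.60 mm = 0.0066 m;  N = 66.5 rpm / 60 = 1.10833 rev/s
γ̇ = π·D·N / h = π · 0.0541 · 1.10833 / 0.0066 = 28.5413 s⁻¹
ΔT = η·γ̇²·t_res/(ρ·cp) = [1385 × 28.5413² × 181.356] / [1221 × 1551] = 108.044 K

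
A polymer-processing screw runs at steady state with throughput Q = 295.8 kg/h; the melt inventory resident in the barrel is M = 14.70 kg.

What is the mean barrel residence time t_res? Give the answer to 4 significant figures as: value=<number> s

value=178.9 s

Q_s = Q / 3600 = 295.8 / 3600 = 0.0821667 kg/s
t_res = M / Q_s = 14.70 / 0.0821667 = 178.905 s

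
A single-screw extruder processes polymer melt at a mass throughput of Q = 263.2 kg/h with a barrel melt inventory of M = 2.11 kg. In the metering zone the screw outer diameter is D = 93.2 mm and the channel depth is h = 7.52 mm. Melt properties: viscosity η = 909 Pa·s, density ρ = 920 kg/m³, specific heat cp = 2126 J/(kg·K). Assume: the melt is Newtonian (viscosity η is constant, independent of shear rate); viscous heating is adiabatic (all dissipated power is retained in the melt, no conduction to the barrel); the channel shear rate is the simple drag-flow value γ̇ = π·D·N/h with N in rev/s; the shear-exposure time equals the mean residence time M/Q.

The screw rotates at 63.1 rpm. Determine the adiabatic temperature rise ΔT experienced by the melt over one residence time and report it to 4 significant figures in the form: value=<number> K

Q_s = Q / 3600 = 263.2 / 3600 = 0.0731111 kg/s
t_res = M / Q_s = 2.11 ÷ 0.0731111 = 28.8602 s
Geometry in metres: D = 93.2 mm → 0.0932 m, h = 7.52 mm → 0.00752 m; screw speed N = 63.1 rpm = 1.05167 rev/s
Shear rate: γ̇ = πDN/h = π·0.0932·1.05167/0.00752 = 40.9474 s⁻¹
ΔT = η·γ̇²·t_res/(ρ·cp) = [909 × 40.9474² × 28.8602] / [920 × 2126] = 22.4887 K

value=22.49 K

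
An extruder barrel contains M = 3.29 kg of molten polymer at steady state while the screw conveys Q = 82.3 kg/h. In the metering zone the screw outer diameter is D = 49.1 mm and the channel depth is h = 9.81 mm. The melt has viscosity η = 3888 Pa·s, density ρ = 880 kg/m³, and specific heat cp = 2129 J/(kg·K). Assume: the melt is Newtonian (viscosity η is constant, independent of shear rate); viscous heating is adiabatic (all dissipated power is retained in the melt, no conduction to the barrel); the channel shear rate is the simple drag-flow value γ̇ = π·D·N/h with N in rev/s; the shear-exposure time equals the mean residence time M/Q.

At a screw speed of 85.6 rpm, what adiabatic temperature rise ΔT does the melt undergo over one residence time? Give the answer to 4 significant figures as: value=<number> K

Q_s = Q / 3600 = 82.3 / 3600 = 0.0228611 kg/s
t_res = M / Q_s = 3.29 ÷ 0.0228611 = 143.913 s
D = 49.1 mm = 0.0491 m;  h = 9.81 mm = 0.00981 m;  N = 85.6 rpm / 60 = 1.42667 rev/s
Shear rate: γ̇ = πDN/h = π·0.0491·1.42667/0.00981 = 22.4329 s⁻¹
ΔT = η·γ̇²·t_res/(ρ·cp) = [3888 × 22.4329² × 143.913] / [880 × 2129] = 150.292 K

value=150.3 K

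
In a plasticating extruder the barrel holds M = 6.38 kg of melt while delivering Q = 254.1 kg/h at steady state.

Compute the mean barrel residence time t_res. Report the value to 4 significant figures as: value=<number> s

value=90.39 s

Convert throughput: Q = 254.1 kg/h = 254.1/3600 = 0.0705833 kg/s
t_res = M / Q_s = 6.38 / 0.0705833 = 90.3896 s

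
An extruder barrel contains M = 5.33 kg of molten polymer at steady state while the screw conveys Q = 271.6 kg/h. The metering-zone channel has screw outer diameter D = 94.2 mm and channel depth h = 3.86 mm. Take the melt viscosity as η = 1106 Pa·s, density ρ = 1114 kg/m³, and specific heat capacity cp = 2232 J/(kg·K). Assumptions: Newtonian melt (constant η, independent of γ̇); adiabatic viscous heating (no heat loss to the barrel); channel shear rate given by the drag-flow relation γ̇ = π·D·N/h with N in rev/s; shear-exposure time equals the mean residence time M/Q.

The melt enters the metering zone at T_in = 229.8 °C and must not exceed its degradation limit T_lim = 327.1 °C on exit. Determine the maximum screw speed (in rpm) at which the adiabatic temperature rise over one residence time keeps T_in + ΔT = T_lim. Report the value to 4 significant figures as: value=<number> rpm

Convert throughput: Q = 271.6 kg/h = 271.6/3600 = 0.0754444 kg/s
t_res = M / Q_s = 5.33 / 0.0754444 = 70.648 s
D = 94.2 mm = 0.0942 m;  h = 3.86 mm = 0.00386 m
ΔT_a = T_lim − T_in = 327.1 − 229.8 = 97.3 K
γ̇_max² = ΔT_a·ρ·cp / (η·t_res) = [97.3 × 1114 × 2232] / [1106 × 70.648] = 3096.26 s⁻²
Take the square root: γ̇_max = √(3096.26) = 55.644 s⁻¹
N_max = γ̇_max h / (πD) = 55.644·0.00386/(π·0.0942) = 0.72578 rev/s → ×60 = 43.5468 rpm

value=43.55 rpm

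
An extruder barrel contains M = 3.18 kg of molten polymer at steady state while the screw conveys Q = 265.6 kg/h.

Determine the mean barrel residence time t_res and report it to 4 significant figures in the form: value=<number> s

value=43.10 s

Q_s = Q / 3600 = 265.6 / 3600 = 0.0737778 kg/s
Mean residence time: t_res = M/Q_s = 3.18 kg / 0.0737778 kg/s = 43.1024 s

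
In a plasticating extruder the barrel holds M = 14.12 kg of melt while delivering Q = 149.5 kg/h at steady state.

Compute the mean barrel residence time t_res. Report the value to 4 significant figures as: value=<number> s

Q_s = Q / 3600 = 149.5 / 3600 = 0.0415278 kg/s
Mean residence time: t_res = M/Q_s = 14.12 kg / 0.0415278 kg/s = 340.013 s

value=340.0 s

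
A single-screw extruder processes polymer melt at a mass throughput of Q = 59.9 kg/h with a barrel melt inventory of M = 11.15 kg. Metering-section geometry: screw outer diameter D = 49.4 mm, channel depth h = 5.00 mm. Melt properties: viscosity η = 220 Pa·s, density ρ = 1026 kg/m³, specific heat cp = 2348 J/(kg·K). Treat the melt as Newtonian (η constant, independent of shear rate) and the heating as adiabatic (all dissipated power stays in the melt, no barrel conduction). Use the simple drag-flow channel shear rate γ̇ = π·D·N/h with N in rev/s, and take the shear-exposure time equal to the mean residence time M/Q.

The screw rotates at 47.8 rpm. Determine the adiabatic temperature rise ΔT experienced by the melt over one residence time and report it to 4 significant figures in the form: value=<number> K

value=37.42 K

Q_s = Q / 3600 = 59.9 / 3600 = 0.0166389 kg/s
Mean residence time: t_res = M/Q_s = 11.15 kg / 0.0166389 kg/s = 670.117 s
Convert to SI: D = 0.0494 m, h = 0.005 m, N = 47.8/60 = 0.796667 rev/s
γ̇ = π·D·N / h = π · 0.0494 · 0.796667 / 0.005 = 24.7277 s⁻¹
ΔT = η·γ̇²·t_res/(ρ·cp) = [220 × 24.7277² × 670.117] / [1026 × 2348] = 37.4192 K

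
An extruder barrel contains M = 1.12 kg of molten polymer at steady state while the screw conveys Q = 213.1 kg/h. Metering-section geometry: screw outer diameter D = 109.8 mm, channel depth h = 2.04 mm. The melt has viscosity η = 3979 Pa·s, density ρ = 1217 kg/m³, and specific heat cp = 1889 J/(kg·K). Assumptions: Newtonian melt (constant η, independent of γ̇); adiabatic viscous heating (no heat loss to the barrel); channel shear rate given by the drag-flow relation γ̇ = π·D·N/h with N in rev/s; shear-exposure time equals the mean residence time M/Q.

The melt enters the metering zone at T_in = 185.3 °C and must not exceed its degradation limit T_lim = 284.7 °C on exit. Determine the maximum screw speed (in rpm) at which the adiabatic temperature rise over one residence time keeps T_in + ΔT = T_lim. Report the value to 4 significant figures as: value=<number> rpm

value=19.55 rpm

Q_s = Q / 3600 = 213.1 / 3600 = 0.0591944 kg/s
t_res = M / Q_s = 1.12 ÷ 0.0591944 = 18.9207 s
Convert to metres: D = 0.1098 m, h = 0.00204 m
Allowable rise: ΔT_a = T_lim − T_in = 284.7 − 185.3 = 99.4 K
γ̇_max² = ΔT_a·ρ·cp / (η·t_res) = [99.4 × 1217 × 1889] / [3979 × 18.9207] = 3035.27 s⁻²
γ̇_max = √3035.27 = 55.0933 s⁻¹
N_max = γ̇_max h / (πD) = 55.0933·0.00204/(π·0.1098) = 0.325819 rev/s → ×60 = 19.5492 rpm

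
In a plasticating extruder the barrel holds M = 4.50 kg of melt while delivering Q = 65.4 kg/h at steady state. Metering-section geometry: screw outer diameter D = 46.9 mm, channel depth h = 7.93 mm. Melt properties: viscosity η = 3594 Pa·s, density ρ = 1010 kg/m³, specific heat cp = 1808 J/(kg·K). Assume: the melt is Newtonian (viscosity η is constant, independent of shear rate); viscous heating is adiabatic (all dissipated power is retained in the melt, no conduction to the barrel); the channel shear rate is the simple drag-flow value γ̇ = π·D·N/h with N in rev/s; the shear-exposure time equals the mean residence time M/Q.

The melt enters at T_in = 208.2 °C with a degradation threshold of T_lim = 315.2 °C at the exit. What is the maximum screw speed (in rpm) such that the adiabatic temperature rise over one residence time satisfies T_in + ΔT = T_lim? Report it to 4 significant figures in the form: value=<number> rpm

value=47.84 rpm

Throughput in SI: Q_s = 65.4 kg/h ÷ 3600 s/h = 0.0181667 kg/s
t_res = M / Q_s = 4.50 ÷ 0.0181667 = 247.706 s
D = 46.9 mm = 0.0469 m;  h = 7.93 mm = 0.00793 m
ΔT_a = T_lim − T_in = 315.2 °C − 208.2 °C = 107 K
Invert ΔT = ηγ̇²t_res/(ρcp) for γ̇: γ̇_max² = ΔT_a ρ cp / (η t_res) = 107·1010·1808 / (3594·247.706) = 219.477 s⁻²
Take the square root: γ̇_max = √(219.477) = 14.8147 s⁻¹
Solve γ̇ = πDN/h for N: N_max = γ̇_max·h/(π·D) = 14.8147 × 0.00793 / (π × 0.0469) = 0.797342 rev/s = 47.8405 rpm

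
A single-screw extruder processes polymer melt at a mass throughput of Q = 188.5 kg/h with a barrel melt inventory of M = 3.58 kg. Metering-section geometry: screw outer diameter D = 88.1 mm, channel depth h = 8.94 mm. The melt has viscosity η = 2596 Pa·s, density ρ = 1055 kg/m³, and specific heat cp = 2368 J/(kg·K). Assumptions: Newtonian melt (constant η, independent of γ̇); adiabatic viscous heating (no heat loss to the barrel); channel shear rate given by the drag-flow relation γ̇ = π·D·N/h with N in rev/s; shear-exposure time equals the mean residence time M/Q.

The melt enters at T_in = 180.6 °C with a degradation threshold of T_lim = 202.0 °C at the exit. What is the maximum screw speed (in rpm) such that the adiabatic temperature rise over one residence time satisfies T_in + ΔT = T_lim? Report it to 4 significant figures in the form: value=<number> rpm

value=33.64 rpm

Convert throughput: Q = 188.5 kg/h = 188.5/3600 = 0.0523611 kg/s
t_res = M / Q_s = 3.58 / 0.0523611 = 68.3714 s
Geometry in SI: D = 88.1 mm → 0.0881 m, h = 8.94 mm → 0.00894 m
ΔT_a = T_lim − T_in = 202.0 − 180.6 = 21.4 K
Invert ΔT = ηγ̇²t_res/(ρcp) for γ̇: γ̇_max² = ΔT_a ρ cp / (η t_res) = 21.4·1055·2368 / (2596·68.3714) = 301.21 s⁻²
γ̇_max = sqrt(301.21) = 17.3554 s⁻¹
N_max = γ̇_max·h / (π·D) = 17.3554 · 0.00894 / (π · 0.0881) = 0.560591 rev/s = 33.6355 rpm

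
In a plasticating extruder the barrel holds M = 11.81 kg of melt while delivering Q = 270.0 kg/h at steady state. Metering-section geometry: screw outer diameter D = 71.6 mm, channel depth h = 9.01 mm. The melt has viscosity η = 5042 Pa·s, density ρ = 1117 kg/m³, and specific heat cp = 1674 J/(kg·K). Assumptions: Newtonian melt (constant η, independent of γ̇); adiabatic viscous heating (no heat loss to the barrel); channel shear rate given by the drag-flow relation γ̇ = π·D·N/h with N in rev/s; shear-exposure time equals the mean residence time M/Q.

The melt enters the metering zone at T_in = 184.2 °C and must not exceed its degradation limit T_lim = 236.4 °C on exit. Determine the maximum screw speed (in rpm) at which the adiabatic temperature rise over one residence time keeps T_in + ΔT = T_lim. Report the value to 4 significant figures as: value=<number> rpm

value=26.65 rpm

Convert throughput: Q = 270.0 kg/h = 270.0/3600 = 0.075 kg/s
t_res = M / Q_s = 11.81 / 0.075 = 157.467 s
Convert to metres: D = 0.0716 m, h = 0.00901 m
Allowable rise: ΔT_a = T_lim − T_in = 236.4 − 184.2 = 52.2 K
γ̇_max² = ΔT_a·ρ·cp/(η·t_res) = 52.2·1117·1674/(5042·157.467) = 122.938 s⁻²
Take the square root: γ̇_max = √(122.938) = 11.0878 s⁻¹
N_max = γ̇_max h / (πD) = 11.0878·0.00901/(π·0.0716) = 0.444126 rev/s → ×60 = 26.6475 rpm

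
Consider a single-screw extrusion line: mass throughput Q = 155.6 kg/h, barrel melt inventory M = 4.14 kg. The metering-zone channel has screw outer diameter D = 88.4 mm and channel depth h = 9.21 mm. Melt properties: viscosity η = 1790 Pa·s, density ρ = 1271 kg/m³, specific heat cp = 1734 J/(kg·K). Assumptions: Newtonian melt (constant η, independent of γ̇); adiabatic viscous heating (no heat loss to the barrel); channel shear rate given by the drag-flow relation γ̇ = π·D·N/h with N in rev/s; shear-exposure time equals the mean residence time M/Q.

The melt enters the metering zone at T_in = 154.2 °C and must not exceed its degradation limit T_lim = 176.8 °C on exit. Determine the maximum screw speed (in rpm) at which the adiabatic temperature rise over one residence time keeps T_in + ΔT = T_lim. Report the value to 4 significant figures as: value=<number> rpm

Throughput in SI: Q_s = 155.6 kg/h ÷ 3600 s/h = 0.0432222 kg/s
Mean residence time: t_res = M/Q_s = 4.14 kg / 0.0432222 kg/s = 95.7841 s
Geometry in SI: D = 88.4 mm → 0.0884 m, h = 9.21 mm → 0.00921 m
Allowable rise: ΔT_a = T_lim − T_in = 176.8 − 154.2 = 22.6 K
γ̇_max² = ΔT_a·ρ·cp / (η·t_res) = [22.6 × 1271 × 1734] / [1790 × 95.7841] = 290.507 s⁻²
Take the square root: γ̇_max = √(290.507) = 17.0443 s⁻¹
N_max = γ̇_max h / (πD) = 17.0443·0.00921/(π·0.0884) = 0.565244 rev/s → ×60 = 33.9146 rpm

value=33.91 rpm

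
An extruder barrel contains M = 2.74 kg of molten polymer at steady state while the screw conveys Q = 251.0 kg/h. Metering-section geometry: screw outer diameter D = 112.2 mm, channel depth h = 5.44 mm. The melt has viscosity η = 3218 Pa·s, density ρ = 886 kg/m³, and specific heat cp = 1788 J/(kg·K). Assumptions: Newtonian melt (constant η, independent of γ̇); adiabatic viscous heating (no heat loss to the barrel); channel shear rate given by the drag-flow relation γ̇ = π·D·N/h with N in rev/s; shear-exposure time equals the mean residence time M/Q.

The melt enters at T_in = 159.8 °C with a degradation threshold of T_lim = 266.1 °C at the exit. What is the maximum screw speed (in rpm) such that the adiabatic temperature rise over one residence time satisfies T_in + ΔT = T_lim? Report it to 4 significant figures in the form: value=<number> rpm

value=33.79 rpm

Q_s = Q / 3600 = 251.0 / 3600 = 0.0697222 kg/s
t_res = M / Q_s = 2.74 / 0.0697222 = 39.2988 s
D = 112.2 mm = 0.1122 m;  h = 5.44 mm = 0.00544 m
ΔT_a = T_lim − T_in = 266.1 − 159.8 = 106.3 K
γ̇_max² = ΔT_a·ρ·cp / (η·t_res) = [106.3 × 886 × 1788] / [3218 × 39.2988] = 1331.59 s⁻²
Take the square root: γ̇_max = √(1331.59) = 36.4909 s⁻¹
Solve γ̇ = πDN/h for N: N_max = γ̇_max·h/(π·D) = 36.4909 × 0.00544 / (π × 0.1122) = 0.563172 rev/s = 33.7903 rpm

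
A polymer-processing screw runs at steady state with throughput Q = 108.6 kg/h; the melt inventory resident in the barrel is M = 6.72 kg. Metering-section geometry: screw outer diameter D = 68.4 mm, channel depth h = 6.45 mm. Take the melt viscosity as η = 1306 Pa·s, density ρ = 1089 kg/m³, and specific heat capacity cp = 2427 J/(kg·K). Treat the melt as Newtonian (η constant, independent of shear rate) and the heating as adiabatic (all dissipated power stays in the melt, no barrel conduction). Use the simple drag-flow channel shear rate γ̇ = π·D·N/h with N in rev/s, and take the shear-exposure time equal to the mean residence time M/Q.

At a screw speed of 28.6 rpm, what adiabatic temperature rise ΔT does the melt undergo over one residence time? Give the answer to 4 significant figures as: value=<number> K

Throughput in SI: Q_s = 108.6 kg/h ÷ 3600 s/h = 0.0301667 kg/s
t_res = M / Q_s = 6.72 ÷ 0.0301667 = 222.762 s
Geometry in metres: D = 68.4 mm → 0.0684 m, h = 6.45 mm → 0.00645 m; screw speed N = 28.6 rpm = 0.476667 rev/s
Shear rate: γ̇ = πDN/h = π·0.0684·0.476667/0.00645 = 15.8804 s⁻¹
ΔT = η·γ̇²·t_res / (ρ·cp) = 1306 · (15.8804)² · 222.762 / (1089 · 2427) = 27.7594 K

value=27.76 K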